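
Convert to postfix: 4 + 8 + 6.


Left to right (same or higher precedence on left)
Postfix: 4 8 + 6 +


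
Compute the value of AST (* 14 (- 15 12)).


Evaluate inner: (- 15 12) = 3
Evaluate root: (* 14 3) = 42
Result: 42


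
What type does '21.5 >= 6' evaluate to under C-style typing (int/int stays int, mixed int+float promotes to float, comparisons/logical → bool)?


Operand types: float >= int
Rule: comparison yields bool
Result type: bool


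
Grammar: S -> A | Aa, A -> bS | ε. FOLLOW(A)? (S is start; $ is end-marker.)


$ ∈ FOLLOW(S). For each A -> αBβ: add FIRST(β)\{ε} to FOLLOW(B); if β nullable, add FOLLOW(A).
FOLLOW(A) = {$, a}


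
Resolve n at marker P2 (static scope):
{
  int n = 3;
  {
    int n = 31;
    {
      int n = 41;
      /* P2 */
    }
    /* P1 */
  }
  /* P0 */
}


n declared in the same block as P2
n = 41


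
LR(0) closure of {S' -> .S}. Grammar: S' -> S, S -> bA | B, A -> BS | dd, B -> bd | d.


Start: S' -> .S
For each item with dot before a nonterminal B, add B -> .γ for every B-production
Closure: [S' -> .S, S -> .bA, S -> .B, B -> .bd, B -> .d]


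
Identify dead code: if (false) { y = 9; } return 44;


condition is constant false, so the whole block is unreachable
Dead: 'if (false) { y = 9; }'


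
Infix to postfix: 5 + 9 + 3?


Left to right (same or higher precedence on left)
Postfix: 5 9 + 3 +


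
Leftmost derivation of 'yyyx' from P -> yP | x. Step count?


Derivation: P => yP => yyP => yyyP => yyyx
Steps: 4


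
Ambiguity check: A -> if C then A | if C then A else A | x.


dangling else: 'if C then if C then x else x' parses two ways
Ambiguous


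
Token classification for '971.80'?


Pattern: digits with a decimal point
Type: FLOAT_LITERAL


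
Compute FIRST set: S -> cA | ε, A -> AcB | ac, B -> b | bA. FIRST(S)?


Per alternative of S: FIRST(cA) = {c}; FIRST(ε) = {ε}
FIRST(S) = {c, ε}


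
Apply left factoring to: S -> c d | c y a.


Common prefix: 'c'
Factored: S -> c S', S' -> d | y a


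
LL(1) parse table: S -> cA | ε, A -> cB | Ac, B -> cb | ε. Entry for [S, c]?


For [S, c]: 'c' ∈ FIRST(cA)
Entry: S -> cA


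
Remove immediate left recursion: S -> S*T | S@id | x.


Left-recursive alternatives: S*T, S@id; non-recursive: x
Introduce S': S -> xS', S' -> *TS' | @idS' | ε


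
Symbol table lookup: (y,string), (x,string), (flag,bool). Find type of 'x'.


Lookup 'x' → type string


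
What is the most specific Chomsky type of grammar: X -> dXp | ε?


Single nonterminal LHS, but d^n p^n is not regular
Classification: Type 2 (Context-Free)


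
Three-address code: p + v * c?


Break into single-operator statements:
t1 = v * c
t2 = p + t1


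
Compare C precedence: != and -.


'-' is additive (level 9); '!=' is equality (level 6)
Higher level binds tighter
'-' has higher precedence than '!='


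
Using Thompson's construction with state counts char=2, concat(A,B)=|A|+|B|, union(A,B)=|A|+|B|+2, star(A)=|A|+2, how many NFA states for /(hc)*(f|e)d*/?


Syntax tree has 5 char leaf(s), 1 union(s), 2 star(s)
chars contribute 5×2 = 10; each union adds +2; each star adds +2
Total: 10 + 2 + 4 = 16 states


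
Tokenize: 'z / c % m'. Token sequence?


Scan left to right, longest-match per lexeme
Tokens: ID(z), OP(/), ID(c), OP(%), ID(m)


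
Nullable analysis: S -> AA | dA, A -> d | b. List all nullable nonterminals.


A nonterminal is nullable iff some alternative derives ε (directly, or every symbol in it is nullable)
Nullable: {}


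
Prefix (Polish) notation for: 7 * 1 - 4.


left-to-right (same/higher precedence on left): tree is (- (* 7 1) 4)
Prefix: - * 7 1 4


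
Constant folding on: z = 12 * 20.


12 * 20 = 240 at compile time
Optimized: z = 240


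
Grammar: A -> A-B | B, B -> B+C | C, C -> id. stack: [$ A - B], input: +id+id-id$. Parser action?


'+' can extend B; shift to build B -> B+C
Action: shift


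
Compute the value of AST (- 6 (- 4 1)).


Evaluate inner: (- 4 1) = 3
Evaluate root: (- 6 3) = 3
Result: 3


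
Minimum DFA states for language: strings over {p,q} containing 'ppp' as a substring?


KMP-style automaton: 3 progress states + 1 absorbing accept = 4
Minimal DFA: 4 states


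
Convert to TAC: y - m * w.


Break into single-operator statements:
t1 = m * w
t2 = y - t1


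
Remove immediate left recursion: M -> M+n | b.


Left-recursive alternatives: M+n; non-recursive: b
Introduce M': M -> bM', M' -> +nM' | ε


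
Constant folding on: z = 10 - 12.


10 - 12 = -2 at compile time
Optimized: z = -2


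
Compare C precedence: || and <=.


'<=' is relational (level 7); '||' is logical OR (level 1)
Higher level binds tighter
'<=' has higher precedence than '||'


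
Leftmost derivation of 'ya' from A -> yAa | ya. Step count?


Derivation: A => ya
Steps: 1


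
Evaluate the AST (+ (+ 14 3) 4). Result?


Evaluate inner: (+ 14 3) = 17
Evaluate root: (+ 17 4) = 21
Result: 21


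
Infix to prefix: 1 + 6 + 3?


left-to-right (same/higher precedence on left): tree is (+ (+ 1 6) 3)
Prefix: + + 1 6 3


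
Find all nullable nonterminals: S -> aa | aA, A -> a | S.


A nonterminal is nullable iff some alternative derives ε (directly, or every symbol in it is nullable)
Nullable: {}


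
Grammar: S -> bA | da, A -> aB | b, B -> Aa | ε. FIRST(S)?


Per alternative of S: FIRST(bA) = {b}; FIRST(da) = {d}
FIRST(S) = {b, d}


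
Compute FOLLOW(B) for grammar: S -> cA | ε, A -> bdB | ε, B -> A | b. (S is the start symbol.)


$ ∈ FOLLOW(S). For each A -> αBβ: add FIRST(β)\{ε} to FOLLOW(B); if β nullable, add FOLLOW(A).
FOLLOW(B) = {$}


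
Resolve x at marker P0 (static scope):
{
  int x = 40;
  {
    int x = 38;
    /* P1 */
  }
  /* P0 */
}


x declared in the same block as P0
x = 40


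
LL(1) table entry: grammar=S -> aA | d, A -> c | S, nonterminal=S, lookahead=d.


For [S, d]: 'd' ∈ FIRST(d)
Entry: S -> d


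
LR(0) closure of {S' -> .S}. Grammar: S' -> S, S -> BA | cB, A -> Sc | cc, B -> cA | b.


Start: S' -> .S
For each item with dot before a nonterminal B, add B -> .γ for every B-production
Closure: [S' -> .S, S -> .BA, S -> .cB, B -> .cA, B -> .b]


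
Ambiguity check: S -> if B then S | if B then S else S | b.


dangling else: 'if B then if B then b else b' parses two ways
Ambiguous


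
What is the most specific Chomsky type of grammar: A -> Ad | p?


Left-linear: every RHS is a terminal or one nonterminal followed by a terminal
Classification: Type 3 (Regular)


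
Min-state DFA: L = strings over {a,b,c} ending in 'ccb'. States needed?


Track the longest suffix of input matching a prefix of 'ccb': 4 classes (prefixes of length 0..3)
Minimal DFA: 4 states


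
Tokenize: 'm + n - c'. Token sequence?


Scan left to right, longest-match per lexeme
Tokens: ID(m), OP(+), ID(n), OP(-), ID(c)


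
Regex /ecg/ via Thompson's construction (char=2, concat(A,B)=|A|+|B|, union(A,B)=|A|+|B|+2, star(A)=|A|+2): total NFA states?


Syntax tree has 3 char leaf(s), 0 union(s), 0 star(s)
chars contribute 3×2 = 6; each union adds +2; each star adds +2
Total: 6 + 0 + 0 = 6 states


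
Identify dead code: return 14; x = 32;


statement follows a return and is unreachable
Dead: 'x = 32'


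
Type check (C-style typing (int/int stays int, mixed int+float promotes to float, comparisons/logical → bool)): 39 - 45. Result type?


Operand types: int - int
Rule: mixed int/float promotes to float; int/int stays int
Result type: int


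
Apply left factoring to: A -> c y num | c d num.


Common prefix: 'c'
Factored: A -> c A', A' -> y num | d num


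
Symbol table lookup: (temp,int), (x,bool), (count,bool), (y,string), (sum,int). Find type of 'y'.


Lookup 'y' → type string


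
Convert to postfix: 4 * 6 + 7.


Left to right (same or higher precedence on left)
Postfix: 4 6 * 7 +


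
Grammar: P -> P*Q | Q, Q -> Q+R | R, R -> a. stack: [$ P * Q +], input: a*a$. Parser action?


no handle; shift 'a'
Action: shift


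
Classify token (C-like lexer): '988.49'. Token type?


Pattern: digits with a decimal point
Type: FLOAT_LITERAL


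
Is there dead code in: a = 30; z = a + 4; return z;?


a is read by z's definition; z is returned
No dead code


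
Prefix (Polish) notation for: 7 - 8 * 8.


'*' binds tighter: tree is (- 7 (* 8 8))
Prefix: - 7 * 8 8


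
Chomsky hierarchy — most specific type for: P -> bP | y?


Right-linear: every RHS is a terminal or a terminal followed by one nonterminal
Classification: Type 3 (Regular)


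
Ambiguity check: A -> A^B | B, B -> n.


precedence layered via separate nonterminal B: deterministic
Unambiguous


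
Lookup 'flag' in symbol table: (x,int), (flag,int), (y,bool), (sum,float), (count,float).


Lookup 'flag' → type int


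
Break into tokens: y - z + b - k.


Scan left to right, longest-match per lexeme
Tokens: ID(y), OP(-), ID(z), OP(+), ID(b), OP(-), ID(k)


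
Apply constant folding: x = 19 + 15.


19 + 15 = 34 at compile time
Optimized: x = 34


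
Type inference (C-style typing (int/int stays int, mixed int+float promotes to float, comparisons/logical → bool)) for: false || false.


Operand types: bool || bool
Rule: logical operators take bool operands and yield bool
Result type: bool


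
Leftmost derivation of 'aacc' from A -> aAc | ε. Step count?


Derivation: A => aAc => aaAcc => aacc
Steps: 3


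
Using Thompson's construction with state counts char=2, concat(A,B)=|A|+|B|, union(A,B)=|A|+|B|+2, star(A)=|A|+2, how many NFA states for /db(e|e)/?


Syntax tree has 4 char leaf(s), 1 union(s), 0 star(s)
chars contribute 4×2 = 8; each union adds +2; each star adds +2
Total: 8 + 2 + 0 = 10 states


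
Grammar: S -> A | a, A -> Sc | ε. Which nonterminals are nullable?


A nonterminal is nullable iff some alternative derives ε (directly, or every symbol in it is nullable)
Nullable: {A, S}


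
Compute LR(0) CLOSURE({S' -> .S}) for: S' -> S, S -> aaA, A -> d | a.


Start: S' -> .S
For each item with dot before a nonterminal B, add B -> .γ for every B-production
Closure: [S' -> .S, S -> .aaA]


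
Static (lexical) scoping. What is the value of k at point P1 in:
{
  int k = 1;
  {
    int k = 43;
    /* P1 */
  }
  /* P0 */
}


k declared in the same block as P1
k = 43


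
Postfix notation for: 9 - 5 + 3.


Left to right (same or higher precedence on left)
Postfix: 9 5 - 3 +


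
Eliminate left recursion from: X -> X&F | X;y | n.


Left-recursive alternatives: X&F, X;y; non-recursive: n
Introduce X': X -> nX', X' -> &FX' | ;yX' | ε


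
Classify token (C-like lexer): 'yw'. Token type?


Pattern: letter/underscore followed by alphanumerics, not a keyword
Type: IDENTIFIER


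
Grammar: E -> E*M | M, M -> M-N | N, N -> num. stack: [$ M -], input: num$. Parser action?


no handle; shift 'num'
Action: shift


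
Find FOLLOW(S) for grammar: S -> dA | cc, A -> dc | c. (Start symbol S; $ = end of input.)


$ ∈ FOLLOW(S). For each A -> αBβ: add FIRST(β)\{ε} to FOLLOW(B); if β nullable, add FOLLOW(A).
FOLLOW(S) = {$}


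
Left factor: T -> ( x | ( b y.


Common prefix: '('
Factored: T -> ( T', T' -> x | b y


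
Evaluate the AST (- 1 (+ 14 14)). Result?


Evaluate inner: (+ 14 14) = 28
Evaluate root: (- 1 28) = -27
Result: -27


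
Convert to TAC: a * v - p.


Break into single-operator statements:
t1 = a * v
t2 = t1 - p


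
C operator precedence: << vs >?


'<<' is shift (level 8); '>' is relational (level 7)
Higher level binds tighter
'<<' has higher precedence than '>'


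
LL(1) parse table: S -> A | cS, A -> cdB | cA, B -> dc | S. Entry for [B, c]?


For [B, c]: 'c' ∈ FIRST(S)
Entry: B -> S


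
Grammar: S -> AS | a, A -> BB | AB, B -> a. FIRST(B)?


Per alternative of B: FIRST(a) = {a}
FIRST(B) = {a}


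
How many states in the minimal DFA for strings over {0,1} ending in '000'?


Track the longest suffix of input matching a prefix of '000': 4 classes (prefixes of length 0..3)
Minimal DFA: 4 states


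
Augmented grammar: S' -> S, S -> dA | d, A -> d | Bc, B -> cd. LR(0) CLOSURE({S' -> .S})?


Start: S' -> .S
For each item with dot before a nonterminal B, add B -> .γ for every B-production
Closure: [S' -> .S, S -> .dA, S -> .d]


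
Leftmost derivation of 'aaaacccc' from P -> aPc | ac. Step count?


Derivation: P => aPc => aaPcc => aaaPccc => aaaacccc
Steps: 4


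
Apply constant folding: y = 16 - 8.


16 - 8 = 8 at compile time
Optimized: y = 8


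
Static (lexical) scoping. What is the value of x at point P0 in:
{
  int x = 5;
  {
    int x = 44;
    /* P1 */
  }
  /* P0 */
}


x declared in the same block as P0
x = 5


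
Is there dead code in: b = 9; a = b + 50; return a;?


b is read by a's definition; a is returned
No dead code


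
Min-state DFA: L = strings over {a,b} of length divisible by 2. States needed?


Track length mod 2: states 0..1, accept at 0
Minimal DFA: 2 states


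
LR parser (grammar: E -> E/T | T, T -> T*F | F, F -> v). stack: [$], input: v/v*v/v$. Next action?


no handle on stack; shift 'v'
Action: shift


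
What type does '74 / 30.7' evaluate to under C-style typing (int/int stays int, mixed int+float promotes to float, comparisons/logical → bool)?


Operand types: int / float
Rule: mixed int/float promotes to float; int/int stays int
Result type: float


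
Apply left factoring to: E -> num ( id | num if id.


Common prefix: 'num'
Factored: E -> num E', E' -> ( id | if id


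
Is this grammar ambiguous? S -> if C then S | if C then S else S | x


dangling else: 'if C then if C then x else x' parses two ways
Ambiguous


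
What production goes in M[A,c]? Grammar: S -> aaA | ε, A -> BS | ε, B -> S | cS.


For [A, c]: 'c' ∈ FIRST(BS)
Entry: A -> BS


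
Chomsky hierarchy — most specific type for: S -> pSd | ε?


Single nonterminal LHS, but p^n d^n is not regular
Classification: Type 2 (Context-Free)


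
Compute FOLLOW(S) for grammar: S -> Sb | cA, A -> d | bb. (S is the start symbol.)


$ ∈ FOLLOW(S). For each A -> αBβ: add FIRST(β)\{ε} to FOLLOW(B); if β nullable, add FOLLOW(A).
FOLLOW(S) = {$, b}


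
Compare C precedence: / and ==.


'/' is multiplicative (level 10); '==' is equality (level 6)
Higher level binds tighter
'/' has higher precedence than '=='


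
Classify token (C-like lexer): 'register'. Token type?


Pattern: reserved word
Type: KEYWORD


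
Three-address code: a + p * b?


Break into single-operator statements:
t1 = p * b
t2 = a + t1


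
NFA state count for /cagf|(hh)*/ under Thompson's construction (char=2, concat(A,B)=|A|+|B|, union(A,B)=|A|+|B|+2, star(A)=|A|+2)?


Syntax tree has 6 char leaf(s), 1 union(s), 1 star(s)
chars contribute 6×2 = 12; each union adds +2; each star adds +2
Total: 12 + 2 + 2 = 16 states


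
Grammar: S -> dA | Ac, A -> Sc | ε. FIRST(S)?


Per alternative of S: FIRST(dA) = {d}; FIRST(Ac) = {c, d}
FIRST(S) = {c, d}


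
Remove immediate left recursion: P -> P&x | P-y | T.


Left-recursive alternatives: P&x, P-y; non-recursive: T
Introduce P': P -> TP', P' -> &xP' | -yP' | ε


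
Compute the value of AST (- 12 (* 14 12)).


Evaluate inner: (* 14 12) = 168
Evaluate root: (- 12 168) = -156
Result: -156


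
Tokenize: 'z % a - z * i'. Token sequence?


Scan left to right, longest-match per lexeme
Tokens: ID(z), OP(%), ID(a), OP(-), ID(z), OP(*), ID(i)


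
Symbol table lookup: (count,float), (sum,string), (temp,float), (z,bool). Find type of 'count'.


Lookup 'count' → type float


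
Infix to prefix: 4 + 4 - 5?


left-to-right (same/higher precedence on left): tree is (- (+ 4 4) 5)
Prefix: - + 4 4 5


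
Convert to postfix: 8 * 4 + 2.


Left to right (same or higher precedence on left)
Postfix: 8 4 * 2 +


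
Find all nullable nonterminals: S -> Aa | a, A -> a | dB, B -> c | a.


A nonterminal is nullable iff some alternative derives ε (directly, or every symbol in it is nullable)
Nullable: {}


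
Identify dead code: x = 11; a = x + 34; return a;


x is read by a's definition; a is returned
No dead code


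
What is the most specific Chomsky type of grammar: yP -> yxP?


LHS has context (more than one symbol) and |LHS| ≤ |RHS|
Classification: Type 1 (Context-Sensitive)


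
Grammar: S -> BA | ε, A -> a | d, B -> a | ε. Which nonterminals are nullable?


A nonterminal is nullable iff some alternative derives ε (directly, or every symbol in it is nullable)
Nullable: {B, S}


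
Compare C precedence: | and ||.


'|' is bitwise OR (level 3); '||' is logical OR (level 1)
Higher level binds tighter
'|' has higher precedence than '||'


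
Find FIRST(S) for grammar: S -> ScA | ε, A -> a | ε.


Per alternative of S: FIRST(ScA) = {c}; FIRST(ε) = {ε}
FIRST(S) = {c, ε}


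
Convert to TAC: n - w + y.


Break into single-operator statements:
t1 = n - w
t2 = t1 + y


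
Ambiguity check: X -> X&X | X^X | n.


'n&n^n' has two parse trees (no precedence encoded between & and ^)
Ambiguous


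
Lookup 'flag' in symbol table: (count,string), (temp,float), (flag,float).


Lookup 'flag' → type float


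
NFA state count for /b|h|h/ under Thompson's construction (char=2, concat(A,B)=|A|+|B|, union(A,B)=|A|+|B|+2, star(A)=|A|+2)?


Syntax tree has 3 char leaf(s), 2 union(s), 0 star(s)
chars contribute 3×2 = 6; each union adds +2; each star adds +2
Total: 6 + 4 + 0 = 10 states


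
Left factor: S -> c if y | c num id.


Common prefix: 'c'
Factored: S -> c S', S' -> if y | num id


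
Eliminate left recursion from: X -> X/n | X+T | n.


Left-recursive alternatives: X/n, X+T; non-recursive: n
Introduce X': X -> nX', X' -> /nX' | +TX' | ε


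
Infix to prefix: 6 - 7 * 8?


'*' binds tighter: tree is (- 6 (* 7 8))
Prefix: - 6 * 7 8


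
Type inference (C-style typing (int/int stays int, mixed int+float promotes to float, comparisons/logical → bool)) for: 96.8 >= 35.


Operand types: float >= int
Rule: comparison yields bool
Result type: bool


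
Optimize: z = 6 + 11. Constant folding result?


6 + 11 = 17 at compile time
Optimized: z = 17


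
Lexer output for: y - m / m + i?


Scan left to right, longest-match per lexeme
Tokens: ID(y), OP(-), ID(m), OP(/), ID(m), OP(+), ID(i)


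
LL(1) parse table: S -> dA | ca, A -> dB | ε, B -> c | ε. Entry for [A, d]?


For [A, d]: 'd' ∈ FIRST(dB)
Entry: A -> dB


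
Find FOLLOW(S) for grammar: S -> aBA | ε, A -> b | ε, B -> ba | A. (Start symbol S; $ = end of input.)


$ ∈ FOLLOW(S). For each A -> αBβ: add FIRST(β)\{ε} to FOLLOW(B); if β nullable, add FOLLOW(A).
FOLLOW(S) = {$}


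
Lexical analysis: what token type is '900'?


Pattern: digits only
Type: INTEGER_LITERAL


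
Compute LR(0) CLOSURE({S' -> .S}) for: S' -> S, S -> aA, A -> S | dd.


Start: S' -> .S
For each item with dot before a nonterminal B, add B -> .γ for every B-production
Closure: [S' -> .S, S -> .aA]


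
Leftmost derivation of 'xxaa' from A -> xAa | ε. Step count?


Derivation: A => xAa => xxAaa => xxaa
Steps: 3


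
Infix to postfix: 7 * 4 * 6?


Left to right (same or higher precedence on left)
Postfix: 7 4 * 6 *


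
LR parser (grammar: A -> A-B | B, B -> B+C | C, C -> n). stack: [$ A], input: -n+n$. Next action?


shift '-' to continue A -> A-B
Action: shift


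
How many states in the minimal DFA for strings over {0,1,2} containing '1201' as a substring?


KMP-style automaton: 4 progress states + 1 absorbing accept = 5
Minimal DFA: 5 states


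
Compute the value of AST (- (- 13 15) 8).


Evaluate inner: (- 13 15) = -2
Evaluate root: (- -2 8) = -10
Result: -10


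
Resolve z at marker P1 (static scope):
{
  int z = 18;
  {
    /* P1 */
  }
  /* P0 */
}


P1's block does not declare z; resolves to the enclosing declaration at depth 0
z = 18


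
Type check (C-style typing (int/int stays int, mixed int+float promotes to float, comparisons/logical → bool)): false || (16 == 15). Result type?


Operand types: bool || bool
Rule: logical operators take bool operands and yield bool
Result type: bool


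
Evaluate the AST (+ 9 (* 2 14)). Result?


Evaluate inner: (* 2 14) = 28
Evaluate root: (+ 9 28) = 37
Result: 37


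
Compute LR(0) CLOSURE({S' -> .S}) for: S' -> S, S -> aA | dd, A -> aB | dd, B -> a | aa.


Start: S' -> .S
For each item with dot before a nonterminal B, add B -> .γ for every B-production
Closure: [S' -> .S, S -> .aA, S -> .dd]


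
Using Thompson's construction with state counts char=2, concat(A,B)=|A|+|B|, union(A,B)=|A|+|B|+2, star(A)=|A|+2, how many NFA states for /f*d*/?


Syntax tree has 2 char leaf(s), 0 union(s), 2 star(s)
chars contribute 2×2 = 4; each union adds +2; each star adds +2
Total: 4 + 0 + 4 = 8 states


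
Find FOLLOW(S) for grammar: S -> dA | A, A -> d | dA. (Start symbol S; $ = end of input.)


$ ∈ FOLLOW(S). For each A -> αBβ: add FIRST(β)\{ε} to FOLLOW(B); if β nullable, add FOLLOW(A).
FOLLOW(S) = {$}


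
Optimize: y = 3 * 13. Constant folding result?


3 * 13 = 39 at compile time
Optimized: y = 39


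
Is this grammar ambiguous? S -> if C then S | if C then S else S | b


dangling else: 'if C then if C then b else b' parses two ways
Ambiguous


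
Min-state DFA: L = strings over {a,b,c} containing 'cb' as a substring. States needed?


KMP-style automaton: 2 progress states + 1 absorbing accept = 3
Minimal DFA: 3 states


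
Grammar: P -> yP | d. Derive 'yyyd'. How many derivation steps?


Derivation: P => yP => yyP => yyyP => yyyd
Steps: 4


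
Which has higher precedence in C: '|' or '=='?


'==' is equality (level 6); '|' is bitwise OR (level 3)
Higher level binds tighter
'==' has higher precedence than '|'


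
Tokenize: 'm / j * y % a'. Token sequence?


Scan left to right, longest-match per lexeme
Tokens: ID(m), OP(/), ID(j), OP(*), ID(y), OP(%), ID(a)


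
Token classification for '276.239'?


Pattern: digits with a decimal point
Type: FLOAT_LITERAL


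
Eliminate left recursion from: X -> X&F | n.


Left-recursive alternatives: X&F; non-recursive: n
Introduce X': X -> nX', X' -> &FX' | ε


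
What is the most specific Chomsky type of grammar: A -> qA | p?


Right-linear: every RHS is a terminal or a terminal followed by one nonterminal
Classification: Type 3 (Regular)


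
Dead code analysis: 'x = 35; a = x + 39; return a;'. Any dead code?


x is read by a's definition; a is returned
No dead code


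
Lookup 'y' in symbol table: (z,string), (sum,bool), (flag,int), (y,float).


Lookup 'y' → type float


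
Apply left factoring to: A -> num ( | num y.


Common prefix: 'num'
Factored: A -> num A', A' -> ( | y


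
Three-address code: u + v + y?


Break into single-operator statements:
t1 = u + v
t2 = t1 + y


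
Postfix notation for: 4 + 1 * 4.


* has higher precedence, evaluate 1*4 first
Postfix: 4 1 4 * +


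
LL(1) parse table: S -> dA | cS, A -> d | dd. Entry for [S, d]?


For [S, d]: 'd' ∈ FIRST(dA)
Entry: S -> dA


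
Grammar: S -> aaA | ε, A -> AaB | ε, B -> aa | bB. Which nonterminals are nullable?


A nonterminal is nullable iff some alternative derives ε (directly, or every symbol in it is nullable)
Nullable: {A, S}


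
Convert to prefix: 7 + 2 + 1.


left-to-right (same/higher precedence on left): tree is (+ (+ 7 2) 1)
Prefix: + + 7 2 1


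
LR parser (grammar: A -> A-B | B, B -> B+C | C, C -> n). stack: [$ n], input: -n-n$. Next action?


'n' on top is the handle for C -> n
Action: reduce (C -> n)


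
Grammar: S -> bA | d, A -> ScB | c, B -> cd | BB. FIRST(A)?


Per alternative of A: FIRST(ScB) = {b, d}; FIRST(c) = {c}
FIRST(A) = {b, c, d}


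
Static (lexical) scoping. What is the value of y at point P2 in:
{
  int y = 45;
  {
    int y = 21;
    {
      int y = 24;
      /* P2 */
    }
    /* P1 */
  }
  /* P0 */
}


y declared in the same block as P2
y = 24


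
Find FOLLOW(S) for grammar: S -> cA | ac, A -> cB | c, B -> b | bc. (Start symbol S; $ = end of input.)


$ ∈ FOLLOW(S). For each A -> αBβ: add FIRST(β)\{ε} to FOLLOW(B); if β nullable, add FOLLOW(A).
FOLLOW(S) = {$}


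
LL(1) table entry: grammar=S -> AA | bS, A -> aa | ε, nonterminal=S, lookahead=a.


For [S, a]: 'a' ∈ FIRST(AA)
Entry: S -> AA


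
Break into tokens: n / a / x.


Scan left to right, longest-match per lexeme
Tokens: ID(n), OP(/), ID(a), OP(/), ID(x)


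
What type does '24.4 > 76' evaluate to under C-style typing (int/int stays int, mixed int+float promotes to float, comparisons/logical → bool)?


Operand types: float > int
Rule: comparison yields bool
Result type: bool


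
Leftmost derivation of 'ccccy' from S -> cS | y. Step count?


Derivation: S => cS => ccS => cccS => ccccS => ccccy
Steps: 5


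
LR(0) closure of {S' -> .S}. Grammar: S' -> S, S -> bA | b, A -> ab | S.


Start: S' -> .S
For each item with dot before a nonterminal B, add B -> .γ for every B-production
Closure: [S' -> .S, S -> .bA, S -> .b]


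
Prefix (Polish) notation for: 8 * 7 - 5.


left-to-right (same/higher precedence on left): tree is (- (* 8 7) 5)
Prefix: - * 8 7 5


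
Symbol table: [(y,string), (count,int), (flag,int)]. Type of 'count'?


Lookup 'count' → type int


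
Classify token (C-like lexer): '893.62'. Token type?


Pattern: digits with a decimal point
Type: FLOAT_LITERAL


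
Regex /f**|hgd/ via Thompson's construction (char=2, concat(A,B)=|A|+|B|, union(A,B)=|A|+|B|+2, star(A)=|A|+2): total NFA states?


Syntax tree has 4 char leaf(s), 1 union(s), 2 star(s)
chars contribute 4×2 = 8; each union adds +2; each star adds +2
Total: 8 + 2 + 4 = 14 states


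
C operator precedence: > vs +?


'+' is additive (level 9); '>' is relational (level 7)
Higher level binds tighter
'+' has higher precedence than '>'


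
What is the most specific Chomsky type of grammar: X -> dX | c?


Right-linear: every RHS is a terminal or a terminal followed by one nonterminal
Classification: Type 3 (Regular)


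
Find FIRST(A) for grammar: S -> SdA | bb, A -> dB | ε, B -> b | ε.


Per alternative of A: FIRST(dB) = {d}; FIRST(ε) = {ε}
FIRST(A) = {d, ε}


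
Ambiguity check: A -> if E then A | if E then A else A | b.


dangling else: 'if E then if E then b else b' parses two ways
Ambiguous


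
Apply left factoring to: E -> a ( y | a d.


Common prefix: 'a'
Factored: E -> a E', E' -> ( y | d


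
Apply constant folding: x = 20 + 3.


20 + 3 = 23 at compile time
Optimized: x = 23


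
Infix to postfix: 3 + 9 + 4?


Left to right (same or higher precedence on left)
Postfix: 3 9 + 4 +


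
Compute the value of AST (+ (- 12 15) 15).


Evaluate inner: (- 12 15) = -3
Evaluate root: (+ -3 15) = 12
Result: 12


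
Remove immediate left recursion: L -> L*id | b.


Left-recursive alternatives: L*id; non-recursive: b
Introduce L': L -> bL', L' -> *idL' | ε


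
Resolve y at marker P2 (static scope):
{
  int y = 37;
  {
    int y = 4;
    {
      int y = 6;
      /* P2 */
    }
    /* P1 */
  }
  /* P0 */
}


y declared in the same block as P2
y = 6


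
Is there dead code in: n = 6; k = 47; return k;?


n is assigned but never read
Dead: 'n = 6'


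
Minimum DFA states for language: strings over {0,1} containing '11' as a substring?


KMP-style automaton: 2 progress states + 1 absorbing accept = 3
Minimal DFA: 3 states


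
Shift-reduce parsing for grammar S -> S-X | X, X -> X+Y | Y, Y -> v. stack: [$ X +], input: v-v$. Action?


no handle; shift 'v'
Action: shift


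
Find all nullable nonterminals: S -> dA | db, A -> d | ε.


A nonterminal is nullable iff some alternative derives ε (directly, or every symbol in it is nullable)
Nullable: {A}


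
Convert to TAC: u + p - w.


Break into single-operator statements:
t1 = u + p
t2 = t1 - w


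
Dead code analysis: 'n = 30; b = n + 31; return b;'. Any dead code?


n is read by b's definition; b is returned
No dead code


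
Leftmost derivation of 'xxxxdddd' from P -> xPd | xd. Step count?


Derivation: P => xPd => xxPdd => xxxPddd => xxxxdddd
Steps: 4


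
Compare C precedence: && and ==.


'==' is equality (level 6); '&&' is logical AND (level 2)
Higher level binds tighter
'==' has higher precedence than '&&'


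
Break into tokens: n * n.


Scan left to right, longest-match per lexeme
Tokens: ID(n), OP(*), ID(n)


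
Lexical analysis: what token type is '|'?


Pattern: operator symbol
Type: OPERATOR


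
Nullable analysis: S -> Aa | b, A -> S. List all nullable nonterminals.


A nonterminal is nullable iff some alternative derives ε (directly, or every symbol in it is nullable)
Nullable: {}


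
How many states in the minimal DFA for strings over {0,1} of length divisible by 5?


Track length mod 5: states 0..4, accept at 0
Minimal DFA: 5 states


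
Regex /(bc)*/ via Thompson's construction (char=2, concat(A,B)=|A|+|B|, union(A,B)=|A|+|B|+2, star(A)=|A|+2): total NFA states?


Syntax tree has 2 char leaf(s), 0 union(s), 1 star(s)
chars contribute 2×2 = 4; each union adds +2; each star adds +2
Total: 4 + 0 + 2 = 6 states


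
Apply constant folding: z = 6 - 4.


6 - 4 = 2 at compile time
Optimized: z = 2


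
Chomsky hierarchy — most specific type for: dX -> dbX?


LHS has context (more than one symbol) and |LHS| ≤ |RHS|
Classification: Type 1 (Context-Sensitive)


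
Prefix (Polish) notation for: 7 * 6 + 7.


left-to-right (same/higher precedence on left): tree is (+ (* 7 6) 7)
Prefix: + * 7 6 7


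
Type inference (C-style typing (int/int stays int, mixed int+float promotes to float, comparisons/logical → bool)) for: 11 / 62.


Operand types: int / int
Rule: mixed int/float promotes to float; int/int stays int
Result type: int


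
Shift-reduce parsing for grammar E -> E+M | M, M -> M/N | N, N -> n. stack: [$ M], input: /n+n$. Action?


shift '/' to continue M -> M/N
Action: shift


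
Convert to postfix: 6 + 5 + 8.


Left to right (same or higher precedence on left)
Postfix: 6 5 + 8 +


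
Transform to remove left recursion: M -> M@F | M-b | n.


Left-recursive alternatives: M@F, M-b; non-recursive: n
Introduce M': M -> nM', M' -> @FM' | -bM' | ε


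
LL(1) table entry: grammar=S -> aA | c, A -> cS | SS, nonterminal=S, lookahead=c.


For [S, c]: 'c' ∈ FIRST(c)
Entry: S -> c


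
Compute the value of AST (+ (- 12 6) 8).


Evaluate inner: (- 12 6) = 6
Evaluate root: (+ 6 8) = 14
Result: 14


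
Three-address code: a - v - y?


Break into single-operator statements:
t1 = a - v
t2 = t1 - y


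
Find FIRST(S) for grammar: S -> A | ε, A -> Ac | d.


Per alternative of S: FIRST(A) = {d}; FIRST(ε) = {ε}
FIRST(S) = {d, ε}


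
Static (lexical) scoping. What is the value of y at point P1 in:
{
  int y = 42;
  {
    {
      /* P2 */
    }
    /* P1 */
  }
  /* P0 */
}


P1's block does not declare y; resolves to the enclosing declaration at depth 0
y = 42


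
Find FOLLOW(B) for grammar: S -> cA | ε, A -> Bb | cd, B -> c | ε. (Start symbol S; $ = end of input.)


$ ∈ FOLLOW(S). For each A -> αBβ: add FIRST(β)\{ε} to FOLLOW(B); if β nullable, add FOLLOW(A).
FOLLOW(B) = {b}


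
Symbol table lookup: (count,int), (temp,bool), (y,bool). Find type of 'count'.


Lookup 'count' → type int


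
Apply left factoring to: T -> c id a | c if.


Common prefix: 'c'
Factored: T -> c T', T' -> id a | if


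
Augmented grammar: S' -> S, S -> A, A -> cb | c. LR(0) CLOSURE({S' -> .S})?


Start: S' -> .S
For each item with dot before a nonterminal B, add B -> .γ for every B-production
Closure: [S' -> .S, S -> .A, A -> .cb, A -> .c]


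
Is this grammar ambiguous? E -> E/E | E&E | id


'id/id&id' has two parse trees (no precedence encoded between / and &)
Ambiguous


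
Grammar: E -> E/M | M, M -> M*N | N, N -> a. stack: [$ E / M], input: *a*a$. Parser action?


'*' can extend M; shift to build M -> M*N
Action: shift


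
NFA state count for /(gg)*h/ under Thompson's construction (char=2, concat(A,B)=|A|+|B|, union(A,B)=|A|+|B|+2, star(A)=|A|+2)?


Syntax tree has 3 char leaf(s), 0 union(s), 1 star(s)
chars contribute 3×2 = 6; each union adds +2; each star adds +2
Total: 6 + 0 + 2 = 8 states


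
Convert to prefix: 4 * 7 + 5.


left-to-right (same/higher precedence on left): tree is (+ (* 4 7) 5)
Prefix: + * 4 7 5


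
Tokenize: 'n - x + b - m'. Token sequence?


Scan left to right, longest-match per lexeme
Tokens: ID(n), OP(-), ID(x), OP(+), ID(b), OP(-), ID(m)


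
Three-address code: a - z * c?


Break into single-operator statements:
t1 = z * c
t2 = a - t1


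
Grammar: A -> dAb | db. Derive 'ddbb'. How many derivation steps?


Derivation: A => dAb => ddbb
Steps: 2


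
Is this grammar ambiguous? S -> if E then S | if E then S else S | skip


dangling else: 'if E then if E then skip else skip' parses two ways
Ambiguous


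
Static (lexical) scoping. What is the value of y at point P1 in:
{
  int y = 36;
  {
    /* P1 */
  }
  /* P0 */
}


P1's block does not declare y; resolves to the enclosing declaration at depth 0
y = 36


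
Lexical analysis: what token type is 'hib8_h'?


Pattern: letter/underscore followed by alphanumerics, not a keyword
Type: IDENTIFIER


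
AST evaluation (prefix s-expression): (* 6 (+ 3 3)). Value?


Evaluate inner: (+ 3 3) = 6
Evaluate root: (* 6 6) = 36
Result: 36


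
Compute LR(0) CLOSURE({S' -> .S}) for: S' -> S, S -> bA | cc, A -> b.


Start: S' -> .S
For each item with dot before a nonterminal B, add B -> .γ for every B-production
Closure: [S' -> .S, S -> .bA, S -> .cc]


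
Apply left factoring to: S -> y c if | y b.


Common prefix: 'y'
Factored: S -> y S', S' -> c if | b


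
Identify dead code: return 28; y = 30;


statement follows a return and is unreachable
Dead: 'y = 30'


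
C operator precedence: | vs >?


'>' is relational (level 7); '|' is bitwise OR (level 3)
Higher level binds tighter
'>' has higher precedence than '|'


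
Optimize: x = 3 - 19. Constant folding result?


3 - 19 = -16 at compile time
Optimized: x = -16


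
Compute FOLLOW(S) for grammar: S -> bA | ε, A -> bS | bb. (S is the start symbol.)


$ ∈ FOLLOW(S). For each A -> αBβ: add FIRST(β)\{ε} to FOLLOW(B); if β nullable, add FOLLOW(A).
FOLLOW(S) = {$}


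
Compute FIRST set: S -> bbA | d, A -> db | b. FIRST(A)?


Per alternative of A: FIRST(db) = {d}; FIRST(b) = {b}
FIRST(A) = {b, d}


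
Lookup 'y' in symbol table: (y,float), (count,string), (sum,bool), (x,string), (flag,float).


Lookup 'y' → type float


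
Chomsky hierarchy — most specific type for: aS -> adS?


LHS has context (more than one symbol) and |LHS| ≤ |RHS|
Classification: Type 1 (Context-Sensitive)


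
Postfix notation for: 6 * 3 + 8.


Left to right (same or higher precedence on left)
Postfix: 6 3 * 8 +


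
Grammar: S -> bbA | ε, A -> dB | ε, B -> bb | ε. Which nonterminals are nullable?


A nonterminal is nullable iff some alternative derives ε (directly, or every symbol in it is nullable)
Nullable: {A, B, S}


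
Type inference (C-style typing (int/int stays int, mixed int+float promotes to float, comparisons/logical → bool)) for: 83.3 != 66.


Operand types: float != int
Rule: comparison yields bool
Result type: bool


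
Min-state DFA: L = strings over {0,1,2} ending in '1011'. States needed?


Track the longest suffix of input matching a prefix of '1011': 5 classes (prefixes of length 0..4)
Minimal DFA: 5 states


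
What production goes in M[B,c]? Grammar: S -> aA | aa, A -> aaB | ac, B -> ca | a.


For [B, c]: 'c' ∈ FIRST(ca)
Entry: B -> ca


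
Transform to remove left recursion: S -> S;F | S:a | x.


Left-recursive alternatives: S;F, S:a; non-recursive: x
Introduce S': S -> xS', S' -> ;FS' | :aS' | ε


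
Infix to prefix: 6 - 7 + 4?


left-to-right (same/higher precedence on left): tree is (+ (- 6 7) 4)
Prefix: + - 6 7 4


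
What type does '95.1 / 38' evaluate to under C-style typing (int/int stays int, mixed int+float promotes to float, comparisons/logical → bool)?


Operand types: float / int
Rule: mixed int/float promotes to float; int/int stays int
Result type: float


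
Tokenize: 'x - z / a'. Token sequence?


Scan left to right, longest-match per lexeme
Tokens: ID(x), OP(-), ID(z), OP(/), ID(a)


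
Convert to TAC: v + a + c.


Break into single-operator statements:
t1 = v + a
t2 = t1 + c


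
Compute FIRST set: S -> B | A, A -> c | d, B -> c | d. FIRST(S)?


Per alternative of S: FIRST(B) = {c, d}; FIRST(A) = {c, d}
FIRST(S) = {c, d}


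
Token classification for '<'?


Pattern: operator symbol
Type: OPERATOR


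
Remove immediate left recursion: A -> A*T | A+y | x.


Left-recursive alternatives: A*T, A+y; non-recursive: x
Introduce A': A -> xA', A' -> *TA' | +yA' | ε


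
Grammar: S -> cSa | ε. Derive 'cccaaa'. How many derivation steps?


Derivation: S => cSa => ccSaa => cccSaaa => cccaaa
Steps: 4


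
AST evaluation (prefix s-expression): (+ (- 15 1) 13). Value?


Evaluate inner: (- 15 1) = 14
Evaluate root: (+ 14 13) = 27
Result: 27


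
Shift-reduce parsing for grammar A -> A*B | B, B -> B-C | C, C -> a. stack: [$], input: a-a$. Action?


no handle on stack; shift 'a'
Action: shift


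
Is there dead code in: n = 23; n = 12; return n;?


first assignment to n is overwritten before any read
Dead: 'n = 23'


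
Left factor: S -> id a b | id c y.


Common prefix: 'id'
Factored: S -> id S', S' -> a b | c y


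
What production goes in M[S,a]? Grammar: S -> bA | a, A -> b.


For [S, a]: 'a' ∈ FIRST(a)
Entry: S -> a


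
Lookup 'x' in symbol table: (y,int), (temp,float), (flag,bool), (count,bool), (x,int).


Lookup 'x' → type int


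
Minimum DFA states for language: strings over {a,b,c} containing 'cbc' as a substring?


KMP-style automaton: 3 progress states + 1 absorbing accept = 4
Minimal DFA: 4 states


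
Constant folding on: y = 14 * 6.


14 * 6 = 84 at compile time
Optimized: y = 84


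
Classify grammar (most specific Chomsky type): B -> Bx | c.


Left-linear: every RHS is a terminal or one nonterminal followed by a terminal
Classification: Type 3 (Regular)


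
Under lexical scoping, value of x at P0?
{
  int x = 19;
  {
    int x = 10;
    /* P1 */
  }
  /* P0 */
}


x declared in the same block as P0
x = 19


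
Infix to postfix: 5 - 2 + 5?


Left to right (same or higher precedence on left)
Postfix: 5 2 - 5 +


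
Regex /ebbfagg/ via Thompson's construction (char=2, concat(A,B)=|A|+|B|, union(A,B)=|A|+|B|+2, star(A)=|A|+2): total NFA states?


Syntax tree has 7 char leaf(s), 0 union(s), 0 star(s)
chars contribute 7×2 = 14; each union adds +2; each star adds +2
Total: 14 + 0 + 0 = 14 states
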